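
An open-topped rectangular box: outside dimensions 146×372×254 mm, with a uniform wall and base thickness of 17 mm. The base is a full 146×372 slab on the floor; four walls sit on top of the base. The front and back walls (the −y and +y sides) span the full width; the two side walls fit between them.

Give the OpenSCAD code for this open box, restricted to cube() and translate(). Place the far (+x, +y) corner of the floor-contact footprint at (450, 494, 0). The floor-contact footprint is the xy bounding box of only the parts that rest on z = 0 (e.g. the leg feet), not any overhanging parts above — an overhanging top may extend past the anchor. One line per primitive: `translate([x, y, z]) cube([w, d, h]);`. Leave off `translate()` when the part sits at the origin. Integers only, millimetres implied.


translate([304, 122, 0]) cube([146, 372, 17]);
translate([304, 122, 17]) cube([146, 17, 237]);
translate([304, 477, 17]) cube([146, 17, 237]);
translate([304, 139, 17]) cube([17, 338, 237]);
translate([433, 139, 17]) cube([17, 338, 237]);


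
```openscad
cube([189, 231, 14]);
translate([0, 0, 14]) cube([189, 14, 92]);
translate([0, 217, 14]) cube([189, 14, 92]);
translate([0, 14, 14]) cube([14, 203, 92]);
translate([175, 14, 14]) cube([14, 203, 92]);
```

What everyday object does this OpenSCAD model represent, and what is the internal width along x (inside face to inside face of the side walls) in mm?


An open box. The internal width is 161 mm.

A 189×231 base slab with four walls standing on it — an open box. The base is 189 mm wide and the walls are 14 mm thick, so the internal width is 189 − 2 × 14 = 161 mm.


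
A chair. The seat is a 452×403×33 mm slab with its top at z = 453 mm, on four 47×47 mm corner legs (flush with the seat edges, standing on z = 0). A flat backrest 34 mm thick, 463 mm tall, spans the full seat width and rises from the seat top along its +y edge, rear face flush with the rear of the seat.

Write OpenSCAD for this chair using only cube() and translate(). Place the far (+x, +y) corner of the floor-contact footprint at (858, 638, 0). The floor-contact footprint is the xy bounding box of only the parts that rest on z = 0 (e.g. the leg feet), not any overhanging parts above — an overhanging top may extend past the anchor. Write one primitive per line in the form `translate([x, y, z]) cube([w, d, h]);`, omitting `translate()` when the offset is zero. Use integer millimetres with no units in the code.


// leg_h = 453 - 33 = 420
translate([406, 235, 420]) cube([452, 403, 33]);
translate([406, 235, 0]) cube([47, 47, 420]);
translate([811, 235, 0]) cube([47, 47, 420]);
translate([406, 591, 0]) cube([47, 47, 420]);
translate([811, 591, 0]) cube([47, 47, 420]);
translate([406, 604, 453]) cube([452, 34, 463]);


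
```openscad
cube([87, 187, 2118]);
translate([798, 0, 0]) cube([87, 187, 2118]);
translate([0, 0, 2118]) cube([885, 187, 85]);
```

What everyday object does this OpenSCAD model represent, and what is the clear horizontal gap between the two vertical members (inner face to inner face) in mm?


A door frame. The clear opening width is 711 mm.

Two 2118 mm tall posts with a header on top — a door frame. The left jamb is 87 mm wide at x = 0; the right jamb starts at x = 798. The clear opening is 798 − 87 = 711 mm.


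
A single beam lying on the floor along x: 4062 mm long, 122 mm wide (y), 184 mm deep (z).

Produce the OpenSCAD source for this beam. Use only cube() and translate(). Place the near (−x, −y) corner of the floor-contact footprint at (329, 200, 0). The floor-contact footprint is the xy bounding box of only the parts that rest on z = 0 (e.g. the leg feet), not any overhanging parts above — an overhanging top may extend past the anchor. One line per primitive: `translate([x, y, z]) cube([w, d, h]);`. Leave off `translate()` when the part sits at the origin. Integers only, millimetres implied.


translate([329, 200, 0]) cube([4062, 122, 184]);


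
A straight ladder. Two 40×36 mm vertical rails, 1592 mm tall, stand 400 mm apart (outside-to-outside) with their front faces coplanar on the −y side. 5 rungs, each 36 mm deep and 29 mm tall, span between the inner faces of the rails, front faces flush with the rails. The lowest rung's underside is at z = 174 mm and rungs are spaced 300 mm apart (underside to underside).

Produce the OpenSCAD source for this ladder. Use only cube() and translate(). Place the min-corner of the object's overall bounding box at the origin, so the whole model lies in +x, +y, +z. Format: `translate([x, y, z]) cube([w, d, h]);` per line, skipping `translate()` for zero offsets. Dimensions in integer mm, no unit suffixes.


cube([40, 36, 1592]);
translate([360, 0, 0]) cube([40, 36, 1592]);
translate([40, 0, 174]) cube([320, 36, 29]);
translate([40, 0, 474]) cube([320, 36, 29]);
translate([40, 0, 774]) cube([320, 36, 29]);
translate([40, 0, 1074]) cube([320, 36, 29]);
translate([40, 0, 1374]) cube([320, 36, 29]);


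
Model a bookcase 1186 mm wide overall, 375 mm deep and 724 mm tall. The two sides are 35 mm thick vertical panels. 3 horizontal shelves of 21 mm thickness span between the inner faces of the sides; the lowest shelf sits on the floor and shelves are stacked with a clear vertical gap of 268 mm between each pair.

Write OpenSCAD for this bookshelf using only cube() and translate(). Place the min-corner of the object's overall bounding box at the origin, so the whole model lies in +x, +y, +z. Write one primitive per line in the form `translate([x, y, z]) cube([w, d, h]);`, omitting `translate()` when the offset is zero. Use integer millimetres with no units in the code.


cube([35, 375, 724]);
translate([1151, 0, 0]) cube([35, 375, 724]);
translate([35, 0, 0]) cube([1116, 375, 21]);
translate([35, 0, 289]) cube([1116, 375, 21]);
translate([35, 0, 578]) cube([1116, 375, 21]);


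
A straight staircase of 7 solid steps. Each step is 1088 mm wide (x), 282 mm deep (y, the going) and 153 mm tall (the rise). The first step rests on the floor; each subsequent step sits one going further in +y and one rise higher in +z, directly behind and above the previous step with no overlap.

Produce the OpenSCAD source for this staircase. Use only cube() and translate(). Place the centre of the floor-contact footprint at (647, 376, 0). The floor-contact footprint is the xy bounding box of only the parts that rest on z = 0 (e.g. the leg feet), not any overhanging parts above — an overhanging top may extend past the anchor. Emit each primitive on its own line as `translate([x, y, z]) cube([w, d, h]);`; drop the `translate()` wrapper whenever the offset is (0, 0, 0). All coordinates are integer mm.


translate([103, 235, 0]) cube([1088, 282, 153]);
translate([103, 517, 153]) cube([1088, 282, 153]);
translate([103, 799, 306]) cube([1088, 282, 153]);
translate([103, 1081, 459]) cube([1088, 282, 153]);
translate([103, 1363, 612]) cube([1088, 282, 153]);
translate([103, 1645, 765]) cube([1088, 282, 153]);
translate([103, 1927, 918]) cube([1088, 282, 153]);


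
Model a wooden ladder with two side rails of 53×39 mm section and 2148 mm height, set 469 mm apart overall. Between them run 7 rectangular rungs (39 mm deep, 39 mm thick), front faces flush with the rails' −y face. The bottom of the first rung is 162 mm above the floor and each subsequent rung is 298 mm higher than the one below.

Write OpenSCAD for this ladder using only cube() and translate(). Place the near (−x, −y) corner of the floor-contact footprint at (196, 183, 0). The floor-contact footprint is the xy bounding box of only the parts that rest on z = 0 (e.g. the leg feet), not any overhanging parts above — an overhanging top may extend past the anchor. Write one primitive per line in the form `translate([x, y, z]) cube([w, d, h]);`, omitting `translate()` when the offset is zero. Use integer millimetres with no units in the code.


translate([196, 183, 0]) cube([53, 39, 2148]);
translate([612, 183, 0]) cube([53, 39, 2148]);
translate([249, 183, 162]) cube([363, 39, 39]);
translate([249, 183, 460]) cube([363, 39, 39]);
translate([249, 183, 758]) cube([363, 39, 39]);
translate([249, 183, 1056]) cube([363, 39, 39]);
translate([249, 183, 1354]) cube([363, 39, 39]);
translate([249, 183, 1652]) cube([363, 39, 39]);
translate([249, 183, 1950]) cube([363, 39, 39]);


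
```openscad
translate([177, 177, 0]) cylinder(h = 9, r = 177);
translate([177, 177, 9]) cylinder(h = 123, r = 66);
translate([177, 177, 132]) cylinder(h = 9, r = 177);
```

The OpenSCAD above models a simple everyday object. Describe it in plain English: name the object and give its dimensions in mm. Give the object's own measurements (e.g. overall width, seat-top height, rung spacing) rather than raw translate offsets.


A spool: two coaxial disc flanges of radius 177 mm and thickness 9 mm, joined by a core cylinder of radius 66 mm and height 123 mm. The lower flange rests on z = 0 and the three cylinders share a vertical axis.


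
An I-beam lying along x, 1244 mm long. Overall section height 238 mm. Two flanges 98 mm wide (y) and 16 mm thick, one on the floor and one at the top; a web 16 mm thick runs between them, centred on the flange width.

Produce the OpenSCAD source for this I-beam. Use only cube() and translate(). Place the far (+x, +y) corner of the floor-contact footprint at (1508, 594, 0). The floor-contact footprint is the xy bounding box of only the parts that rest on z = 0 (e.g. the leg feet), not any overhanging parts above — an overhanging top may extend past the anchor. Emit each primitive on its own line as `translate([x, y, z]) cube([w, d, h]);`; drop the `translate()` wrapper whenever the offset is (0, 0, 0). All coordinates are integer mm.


translate([264, 496, 0]) cube([1244, 98, 16]);
translate([264, 537, 16]) cube([1244, 16, 206]);
translate([264, 496, 222]) cube([1244, 98, 16]);


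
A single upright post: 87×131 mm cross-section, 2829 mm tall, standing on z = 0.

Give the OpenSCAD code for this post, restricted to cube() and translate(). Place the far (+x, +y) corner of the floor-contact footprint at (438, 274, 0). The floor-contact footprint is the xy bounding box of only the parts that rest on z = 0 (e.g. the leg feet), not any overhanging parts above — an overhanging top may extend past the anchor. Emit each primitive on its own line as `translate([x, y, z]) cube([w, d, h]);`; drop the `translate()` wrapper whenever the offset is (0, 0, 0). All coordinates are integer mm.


translate([351, 143, 0]) cube([87, 131, 2829]);


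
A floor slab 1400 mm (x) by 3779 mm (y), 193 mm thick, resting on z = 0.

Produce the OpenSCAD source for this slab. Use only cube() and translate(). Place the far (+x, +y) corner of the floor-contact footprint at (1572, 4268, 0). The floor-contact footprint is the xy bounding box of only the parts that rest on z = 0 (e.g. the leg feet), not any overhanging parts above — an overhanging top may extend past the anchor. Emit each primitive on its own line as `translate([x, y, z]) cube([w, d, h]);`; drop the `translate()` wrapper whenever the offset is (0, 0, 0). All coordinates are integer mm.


translate([172, 489, 0]) cube([1400, 3779, 193]);


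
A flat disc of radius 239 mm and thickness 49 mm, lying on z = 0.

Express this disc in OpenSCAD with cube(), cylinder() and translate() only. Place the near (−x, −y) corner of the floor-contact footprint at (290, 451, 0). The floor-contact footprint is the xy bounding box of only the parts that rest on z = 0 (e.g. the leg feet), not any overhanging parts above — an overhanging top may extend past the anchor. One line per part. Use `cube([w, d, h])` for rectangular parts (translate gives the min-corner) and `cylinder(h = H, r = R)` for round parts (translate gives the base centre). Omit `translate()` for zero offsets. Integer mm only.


translate([529, 690, 0]) cylinder(h = 49, r = 239);


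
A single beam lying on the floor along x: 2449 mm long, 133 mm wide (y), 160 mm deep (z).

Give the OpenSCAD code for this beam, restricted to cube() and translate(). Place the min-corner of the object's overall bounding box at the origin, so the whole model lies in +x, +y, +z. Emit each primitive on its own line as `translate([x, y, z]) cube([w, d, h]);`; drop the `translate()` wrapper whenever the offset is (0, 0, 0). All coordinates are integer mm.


cube([2449, 133, 160]);


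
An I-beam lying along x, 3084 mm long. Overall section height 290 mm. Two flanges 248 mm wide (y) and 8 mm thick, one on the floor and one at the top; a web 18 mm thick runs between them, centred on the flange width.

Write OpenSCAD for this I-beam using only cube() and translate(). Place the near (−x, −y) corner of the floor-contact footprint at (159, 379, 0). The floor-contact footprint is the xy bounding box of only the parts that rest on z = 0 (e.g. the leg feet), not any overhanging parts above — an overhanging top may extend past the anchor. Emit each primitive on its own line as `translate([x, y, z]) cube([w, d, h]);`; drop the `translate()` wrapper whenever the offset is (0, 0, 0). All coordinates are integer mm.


translate([159, 379, 0]) cube([3084, 248, 8]);
translate([159, 494, 8]) cube([3084, 18, 274]);
translate([159, 379, 282]) cube([3084, 248, 8]);


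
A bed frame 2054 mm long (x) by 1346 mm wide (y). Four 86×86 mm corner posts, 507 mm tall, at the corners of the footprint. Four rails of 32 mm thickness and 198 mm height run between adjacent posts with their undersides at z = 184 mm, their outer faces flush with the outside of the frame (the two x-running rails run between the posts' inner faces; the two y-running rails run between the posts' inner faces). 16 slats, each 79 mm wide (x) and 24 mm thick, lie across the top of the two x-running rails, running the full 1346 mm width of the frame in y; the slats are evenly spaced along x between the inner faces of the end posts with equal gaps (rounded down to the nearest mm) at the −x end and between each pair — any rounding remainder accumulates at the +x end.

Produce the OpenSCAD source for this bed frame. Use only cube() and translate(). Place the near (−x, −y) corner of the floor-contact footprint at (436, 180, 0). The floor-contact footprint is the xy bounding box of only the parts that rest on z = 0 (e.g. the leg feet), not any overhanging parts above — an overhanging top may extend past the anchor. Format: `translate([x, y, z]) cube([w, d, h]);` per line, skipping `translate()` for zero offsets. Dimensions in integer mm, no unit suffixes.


translate([436, 180, 0]) cube([86, 86, 507]);
translate([436, 1440, 0]) cube([86, 86, 507]);
translate([2404, 180, 0]) cube([86, 86, 507]);
translate([2404, 1440, 0]) cube([86, 86, 507]);
translate([522, 180, 184]) cube([1882, 32, 198]);
translate([522, 1494, 184]) cube([1882, 32, 198]);
translate([436, 266, 184]) cube([32, 1174, 198]);
translate([2458, 266, 184]) cube([32, 1174, 198]);
translate([558, 180, 382]) cube([79, 1346, 24]);
translate([673, 180, 382]) cube([79, 1346, 24]);
translate([788, 180, 382]) cube([79, 1346, 24]);
translate([903, 180, 382]) cube([79, 1346, 24]);
translate([1018, 180, 382]) cube([79, 1346, 24]);
translate([1133, 180, 382]) cube([79, 1346, 24]);
translate([1248, 180, 382]) cube([79, 1346, 24]);
translate([1363, 180, 382]) cube([79, 1346, 24]);
translate([1478, 180, 382]) cube([79, 1346, 24]);
translate([1593, 180, 382]) cube([79, 1346, 24]);
translate([1708, 180, 382]) cube([79, 1346, 24]);
translate([1823, 180, 382]) cube([79, 1346, 24]);
translate([1938, 180, 382]) cube([79, 1346, 24]);
translate([2053, 180, 382]) cube([79, 1346, 24]);
translate([2168, 180, 382]) cube([79, 1346, 24]);
translate([2283, 180, 382]) cube([79, 1346, 24]);


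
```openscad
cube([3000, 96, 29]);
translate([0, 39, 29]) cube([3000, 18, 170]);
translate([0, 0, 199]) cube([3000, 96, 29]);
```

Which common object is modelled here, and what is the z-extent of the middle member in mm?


An I-beam. The web height is 170 mm.

Two wide flanges with a thin centred web — an I-beam. Overall 228 mm minus two 29 mm flanges gives a web of 228 − 2·29 = 170 mm.


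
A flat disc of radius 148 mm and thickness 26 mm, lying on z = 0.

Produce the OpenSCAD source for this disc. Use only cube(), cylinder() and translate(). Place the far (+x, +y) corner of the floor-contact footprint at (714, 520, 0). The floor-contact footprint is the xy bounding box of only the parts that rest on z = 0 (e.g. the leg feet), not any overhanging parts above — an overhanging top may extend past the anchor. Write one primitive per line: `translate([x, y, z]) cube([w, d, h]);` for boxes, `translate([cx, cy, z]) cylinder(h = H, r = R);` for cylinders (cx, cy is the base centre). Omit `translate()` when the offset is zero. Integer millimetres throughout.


translate([566, 372, 0]) cylinder(h = 26, r = 148);


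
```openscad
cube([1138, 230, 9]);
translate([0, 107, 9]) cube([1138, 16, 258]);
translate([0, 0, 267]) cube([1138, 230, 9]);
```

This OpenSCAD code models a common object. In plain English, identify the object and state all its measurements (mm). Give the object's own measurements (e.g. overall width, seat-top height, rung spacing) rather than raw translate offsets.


An I-beam lying along x, 1138 mm long. Overall section height 276 mm. Two flanges 230 mm wide (y) and 9 mm thick, one on the floor and one at the top; a web 16 mm thick runs between them, centred on the flange width.


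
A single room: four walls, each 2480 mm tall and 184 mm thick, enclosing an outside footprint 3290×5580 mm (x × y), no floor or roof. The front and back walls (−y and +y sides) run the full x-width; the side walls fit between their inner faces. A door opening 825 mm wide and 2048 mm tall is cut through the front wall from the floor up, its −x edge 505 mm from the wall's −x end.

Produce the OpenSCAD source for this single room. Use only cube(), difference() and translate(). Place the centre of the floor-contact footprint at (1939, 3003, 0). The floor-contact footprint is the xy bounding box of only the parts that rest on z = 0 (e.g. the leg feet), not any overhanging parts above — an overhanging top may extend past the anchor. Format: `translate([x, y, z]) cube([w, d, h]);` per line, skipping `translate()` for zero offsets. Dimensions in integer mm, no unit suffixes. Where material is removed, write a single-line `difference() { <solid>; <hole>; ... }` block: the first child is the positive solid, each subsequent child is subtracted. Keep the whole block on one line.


difference() { translate([294, 213, 0]) cube([3290, 184, 2480]); translate([799, 213, 0]) cube([825, 184, 2048]); }
translate([294, 5609, 0]) cube([3290, 184, 2480]);
translate([294, 397, 0]) cube([184, 5212, 2480]);
translate([3400, 397, 0]) cube([184, 5212, 2480]);


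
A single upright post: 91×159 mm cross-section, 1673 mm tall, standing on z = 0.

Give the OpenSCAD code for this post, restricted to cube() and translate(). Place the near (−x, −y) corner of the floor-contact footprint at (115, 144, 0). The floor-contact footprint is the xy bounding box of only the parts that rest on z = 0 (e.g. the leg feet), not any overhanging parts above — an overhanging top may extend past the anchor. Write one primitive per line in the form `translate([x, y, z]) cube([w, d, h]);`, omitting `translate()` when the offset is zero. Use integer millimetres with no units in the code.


translate([115, 144, 0]) cube([91, 159, 1673]);


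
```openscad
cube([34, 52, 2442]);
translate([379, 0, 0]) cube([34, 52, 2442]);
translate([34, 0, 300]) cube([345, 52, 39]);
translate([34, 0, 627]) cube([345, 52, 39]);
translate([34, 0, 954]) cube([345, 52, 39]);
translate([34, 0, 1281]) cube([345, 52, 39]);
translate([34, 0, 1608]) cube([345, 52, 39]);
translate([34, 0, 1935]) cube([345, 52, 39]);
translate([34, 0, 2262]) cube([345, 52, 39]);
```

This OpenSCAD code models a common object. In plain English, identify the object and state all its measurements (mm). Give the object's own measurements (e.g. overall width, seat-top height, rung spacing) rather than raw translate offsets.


A straight ladder. Two 34×52 mm vertical rails, 2442 mm tall, stand 413 mm apart (outside-to-outside) with their front faces coplanar on the −y side. 7 rungs, each 52 mm deep and 39 mm tall, span between the inner faces of the rails, front faces flush with the rails. The lowest rung's underside is at z = 300 mm and rungs are spaced 327 mm apart (underside to underside).


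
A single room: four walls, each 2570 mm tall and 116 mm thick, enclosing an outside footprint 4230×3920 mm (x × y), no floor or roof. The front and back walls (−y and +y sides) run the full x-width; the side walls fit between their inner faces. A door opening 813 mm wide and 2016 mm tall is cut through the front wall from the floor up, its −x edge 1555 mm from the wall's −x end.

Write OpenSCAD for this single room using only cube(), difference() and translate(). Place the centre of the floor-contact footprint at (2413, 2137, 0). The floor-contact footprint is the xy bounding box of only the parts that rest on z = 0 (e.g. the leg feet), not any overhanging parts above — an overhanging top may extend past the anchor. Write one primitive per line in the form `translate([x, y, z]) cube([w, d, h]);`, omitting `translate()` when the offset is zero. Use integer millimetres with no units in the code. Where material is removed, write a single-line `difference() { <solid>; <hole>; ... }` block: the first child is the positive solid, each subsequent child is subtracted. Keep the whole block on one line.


difference() { translate([298, 177, 0]) cube([4230, 116, 2570]); translate([1853, 177, 0]) cube([813, 116, 2016]); }
translate([298, 3981, 0]) cube([4230, 116, 2570]);
translate([298, 293, 0]) cube([116, 3688, 2570]);
translate([4412, 293, 0]) cube([116, 3688, 2570]);


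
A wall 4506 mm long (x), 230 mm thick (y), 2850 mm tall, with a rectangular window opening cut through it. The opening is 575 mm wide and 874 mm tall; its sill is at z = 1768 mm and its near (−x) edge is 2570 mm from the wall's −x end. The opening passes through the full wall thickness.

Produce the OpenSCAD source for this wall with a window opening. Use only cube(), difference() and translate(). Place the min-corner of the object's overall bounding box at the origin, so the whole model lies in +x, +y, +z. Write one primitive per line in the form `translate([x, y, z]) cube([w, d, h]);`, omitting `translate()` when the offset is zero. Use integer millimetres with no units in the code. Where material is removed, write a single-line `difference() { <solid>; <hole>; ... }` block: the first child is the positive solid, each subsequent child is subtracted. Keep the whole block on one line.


difference() { cube([4506, 230, 2850]); translate([2570, 0, 1768]) cube([575, 230, 874]); }


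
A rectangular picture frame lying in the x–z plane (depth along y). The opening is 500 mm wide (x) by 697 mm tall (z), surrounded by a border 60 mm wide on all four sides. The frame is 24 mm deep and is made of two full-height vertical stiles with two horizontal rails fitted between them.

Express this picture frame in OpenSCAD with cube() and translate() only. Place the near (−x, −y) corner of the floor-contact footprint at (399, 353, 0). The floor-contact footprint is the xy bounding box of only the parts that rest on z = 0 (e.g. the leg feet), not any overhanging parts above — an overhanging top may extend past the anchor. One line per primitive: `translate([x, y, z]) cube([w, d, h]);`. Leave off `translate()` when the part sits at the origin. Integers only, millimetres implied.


translate([399, 353, 0]) cube([60, 24, 817]);
translate([959, 353, 0]) cube([60, 24, 817]);
translate([459, 353, 0]) cube([500, 24, 60]);
translate([459, 353, 757]) cube([500, 24, 60]);


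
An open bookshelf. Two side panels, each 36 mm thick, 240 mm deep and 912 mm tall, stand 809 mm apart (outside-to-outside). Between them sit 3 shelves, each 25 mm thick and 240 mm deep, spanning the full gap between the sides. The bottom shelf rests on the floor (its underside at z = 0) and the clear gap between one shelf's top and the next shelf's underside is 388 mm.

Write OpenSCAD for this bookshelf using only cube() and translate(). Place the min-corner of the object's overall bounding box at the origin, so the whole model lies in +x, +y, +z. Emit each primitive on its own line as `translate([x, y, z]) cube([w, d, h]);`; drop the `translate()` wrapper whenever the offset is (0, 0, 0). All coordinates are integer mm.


cube([36, 240, 912]);
translate([773, 0, 0]) cube([36, 240, 912]);
translate([36, 0, 0]) cube([737, 240, 25]);
translate([36, 0, 413]) cube([737, 240, 25]);
translate([36, 0, 826]) cube([737, 240, 25]);


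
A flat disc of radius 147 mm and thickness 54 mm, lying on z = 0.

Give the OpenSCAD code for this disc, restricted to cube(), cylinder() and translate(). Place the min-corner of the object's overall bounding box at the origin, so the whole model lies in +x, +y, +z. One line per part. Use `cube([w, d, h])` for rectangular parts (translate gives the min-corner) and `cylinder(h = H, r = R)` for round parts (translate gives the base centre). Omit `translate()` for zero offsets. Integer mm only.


translate([147, 147, 0]) cylinder(h = 54, r = 147);


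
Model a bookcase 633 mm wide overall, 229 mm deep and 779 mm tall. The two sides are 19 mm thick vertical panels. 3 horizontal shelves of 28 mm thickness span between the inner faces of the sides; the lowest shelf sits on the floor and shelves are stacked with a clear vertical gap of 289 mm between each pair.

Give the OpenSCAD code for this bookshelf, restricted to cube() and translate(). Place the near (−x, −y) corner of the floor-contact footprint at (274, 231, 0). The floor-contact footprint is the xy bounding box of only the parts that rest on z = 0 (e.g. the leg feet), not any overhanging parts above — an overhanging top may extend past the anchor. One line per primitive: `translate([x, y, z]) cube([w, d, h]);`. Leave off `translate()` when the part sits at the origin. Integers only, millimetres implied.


translate([274, 231, 0]) cube([19, 229, 779]);
translate([888, 231, 0]) cube([19, 229, 779]);
translate([293, 231, 0]) cube([595, 229, 28]);
translate([293, 231, 317]) cube([595, 229, 28]);
translate([293, 231, 634]) cube([595, 229, 28]);


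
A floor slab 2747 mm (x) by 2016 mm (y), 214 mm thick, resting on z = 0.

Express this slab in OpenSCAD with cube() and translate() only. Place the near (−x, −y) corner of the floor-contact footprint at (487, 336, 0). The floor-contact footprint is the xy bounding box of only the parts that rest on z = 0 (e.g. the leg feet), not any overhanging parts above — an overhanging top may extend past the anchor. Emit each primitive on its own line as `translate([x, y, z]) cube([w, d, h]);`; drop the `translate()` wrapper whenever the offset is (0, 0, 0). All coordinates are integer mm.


translate([487, 336, 0]) cube([2747, 2016, 214]);


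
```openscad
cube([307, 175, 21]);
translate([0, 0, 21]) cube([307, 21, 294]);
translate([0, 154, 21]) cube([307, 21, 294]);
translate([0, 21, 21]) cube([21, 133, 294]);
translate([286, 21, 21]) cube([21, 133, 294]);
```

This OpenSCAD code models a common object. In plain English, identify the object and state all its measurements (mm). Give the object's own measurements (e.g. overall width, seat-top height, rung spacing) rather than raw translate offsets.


An open-topped rectangular box: outside dimensions 307×175×315 mm, with a uniform wall and base thickness of 21 mm. The base is a full 307×175 slab on the floor; four walls sit on top of the base. The front and back walls (the −y and +y sides) span the full width; the two side walls fit between them.


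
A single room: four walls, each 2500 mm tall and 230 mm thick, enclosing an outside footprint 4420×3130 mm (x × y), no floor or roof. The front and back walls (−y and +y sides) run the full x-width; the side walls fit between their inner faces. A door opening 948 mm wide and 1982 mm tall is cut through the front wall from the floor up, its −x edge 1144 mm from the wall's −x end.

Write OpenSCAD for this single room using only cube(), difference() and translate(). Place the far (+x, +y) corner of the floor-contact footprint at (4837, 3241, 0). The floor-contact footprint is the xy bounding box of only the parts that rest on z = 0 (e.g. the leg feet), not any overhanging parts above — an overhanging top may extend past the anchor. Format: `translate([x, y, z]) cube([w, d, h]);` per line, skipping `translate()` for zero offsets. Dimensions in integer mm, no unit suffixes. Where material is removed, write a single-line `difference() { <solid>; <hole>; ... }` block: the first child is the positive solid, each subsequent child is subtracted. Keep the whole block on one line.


difference() { translate([417, 111, 0]) cube([4420, 230, 2500]); translate([1561, 111, 0]) cube([948, 230, 1982]); }
translate([417, 3011, 0]) cube([4420, 230, 2500]);
translate([417, 341, 0]) cube([230, 2670, 2500]);
translate([4607, 341, 0]) cube([230, 2670, 2500]);


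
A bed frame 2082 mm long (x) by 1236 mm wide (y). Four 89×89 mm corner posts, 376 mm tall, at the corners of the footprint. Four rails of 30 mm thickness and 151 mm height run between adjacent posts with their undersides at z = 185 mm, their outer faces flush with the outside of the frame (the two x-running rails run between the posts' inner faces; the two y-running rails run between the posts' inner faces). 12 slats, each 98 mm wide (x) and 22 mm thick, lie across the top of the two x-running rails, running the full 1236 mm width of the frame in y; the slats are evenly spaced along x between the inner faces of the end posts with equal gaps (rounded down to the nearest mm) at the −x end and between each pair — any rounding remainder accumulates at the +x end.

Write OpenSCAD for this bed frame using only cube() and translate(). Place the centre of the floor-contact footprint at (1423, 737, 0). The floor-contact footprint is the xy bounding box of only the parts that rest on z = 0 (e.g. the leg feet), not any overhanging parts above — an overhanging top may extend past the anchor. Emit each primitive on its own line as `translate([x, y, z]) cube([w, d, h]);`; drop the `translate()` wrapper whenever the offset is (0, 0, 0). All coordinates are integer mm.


// slat z = rail_z + rail_h = 185 + 151 = 336
// slat gap = ⌊(1904 − 12·98) / 13⌋ = 56
translate([382, 119, 0]) cube([89, 89, 376]);
translate([382, 1266, 0]) cube([89, 89, 376]);
translate([2375, 119, 0]) cube([89, 89, 376]);
translate([2375, 1266, 0]) cube([89, 89, 376]);
translate([471, 119, 185]) cube([1904, 30, 151]);
translate([471, 1325, 185]) cube([1904, 30, 151]);
translate([382, 208, 185]) cube([30, 1058, 151]);
translate([2434, 208, 185]) cube([30, 1058, 151]);
translate([527, 119, 336]) cube([98, 1236, 22]);
translate([681, 119, 336]) cube([98, 1236, 22]);
translate([835, 119, 336]) cube([98, 1236, 22]);
translate([989, 119, 336]) cube([98, 1236, 22]);
translate([1143, 119, 336]) cube([98, 1236, 22]);
translate([1297, 119, 336]) cube([98, 1236, 22]);
translate([1451, 119, 336]) cube([98, 1236, 22]);
translate([1605, 119, 336]) cube([98, 1236, 22]);
translate([1759, 119, 336]) cube([98, 1236, 22]);
translate([1913, 119, 336]) cube([98, 1236, 22]);
translate([2067, 119, 336]) cube([98, 1236, 22]);
translate([2221, 119, 336]) cube([98, 1236, 22]);


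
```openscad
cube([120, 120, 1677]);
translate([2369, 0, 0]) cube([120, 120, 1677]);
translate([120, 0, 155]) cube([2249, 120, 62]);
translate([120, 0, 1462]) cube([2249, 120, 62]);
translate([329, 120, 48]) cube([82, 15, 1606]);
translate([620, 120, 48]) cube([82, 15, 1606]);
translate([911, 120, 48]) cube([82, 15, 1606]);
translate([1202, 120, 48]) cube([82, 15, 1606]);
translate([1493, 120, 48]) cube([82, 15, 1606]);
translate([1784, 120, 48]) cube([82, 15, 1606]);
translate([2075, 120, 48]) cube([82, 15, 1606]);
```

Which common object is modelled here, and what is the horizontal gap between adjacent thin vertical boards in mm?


A fence section. The picket gap is 209 mm.

Two posts, two rails, 7 pickets — a fence section. Span 2249 mm holds 7 pickets of 82 mm with 8 equal gaps: ⌊(2249 − 7·82) / 8⌋ = 209 mm.


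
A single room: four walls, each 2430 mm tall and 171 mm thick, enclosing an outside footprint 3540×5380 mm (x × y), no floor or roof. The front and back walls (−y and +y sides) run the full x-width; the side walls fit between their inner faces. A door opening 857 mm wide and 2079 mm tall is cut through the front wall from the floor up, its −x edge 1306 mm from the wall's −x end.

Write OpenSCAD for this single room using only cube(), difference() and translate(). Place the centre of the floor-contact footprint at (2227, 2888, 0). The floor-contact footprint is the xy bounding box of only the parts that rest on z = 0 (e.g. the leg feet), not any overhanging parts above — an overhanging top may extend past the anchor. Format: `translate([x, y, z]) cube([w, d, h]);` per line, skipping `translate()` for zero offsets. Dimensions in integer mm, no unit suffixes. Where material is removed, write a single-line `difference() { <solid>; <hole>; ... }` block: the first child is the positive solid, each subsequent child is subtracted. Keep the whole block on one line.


difference() { translate([457, 198, 0]) cube([3540, 171, 2430]); translate([1763, 198, 0]) cube([857, 171, 2079]); }
translate([457, 5407, 0]) cube([3540, 171, 2430]);
translate([457, 369, 0]) cube([171, 5038, 2430]);
translate([3826, 369, 0]) cube([171, 5038, 2430]);


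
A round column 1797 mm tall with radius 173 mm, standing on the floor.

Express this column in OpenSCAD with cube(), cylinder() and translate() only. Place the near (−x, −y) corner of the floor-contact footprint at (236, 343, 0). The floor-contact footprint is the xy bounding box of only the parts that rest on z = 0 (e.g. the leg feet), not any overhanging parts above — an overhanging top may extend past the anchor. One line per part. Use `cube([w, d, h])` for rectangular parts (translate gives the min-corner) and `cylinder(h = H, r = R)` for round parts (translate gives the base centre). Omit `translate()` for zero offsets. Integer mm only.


translate([409, 516, 0]) cylinder(h = 1797, r = 173);


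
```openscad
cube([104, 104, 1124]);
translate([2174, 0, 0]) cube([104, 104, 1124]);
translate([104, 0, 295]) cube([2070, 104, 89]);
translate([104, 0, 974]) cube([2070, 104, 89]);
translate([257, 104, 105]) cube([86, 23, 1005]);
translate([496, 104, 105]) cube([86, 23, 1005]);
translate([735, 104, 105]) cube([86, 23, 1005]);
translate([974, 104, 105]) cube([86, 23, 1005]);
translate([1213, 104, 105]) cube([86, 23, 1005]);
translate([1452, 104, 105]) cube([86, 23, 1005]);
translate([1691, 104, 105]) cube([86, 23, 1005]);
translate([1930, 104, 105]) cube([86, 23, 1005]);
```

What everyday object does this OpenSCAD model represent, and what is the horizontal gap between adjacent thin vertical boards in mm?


A fence section. The picket gap is 153 mm.

Two posts, two rails, 8 pickets — a fence section. Span 2070 mm holds 8 pickets of 86 mm with 9 equal gaps: ⌊(2070 − 8·86) / 9⌋ = 153 mm.


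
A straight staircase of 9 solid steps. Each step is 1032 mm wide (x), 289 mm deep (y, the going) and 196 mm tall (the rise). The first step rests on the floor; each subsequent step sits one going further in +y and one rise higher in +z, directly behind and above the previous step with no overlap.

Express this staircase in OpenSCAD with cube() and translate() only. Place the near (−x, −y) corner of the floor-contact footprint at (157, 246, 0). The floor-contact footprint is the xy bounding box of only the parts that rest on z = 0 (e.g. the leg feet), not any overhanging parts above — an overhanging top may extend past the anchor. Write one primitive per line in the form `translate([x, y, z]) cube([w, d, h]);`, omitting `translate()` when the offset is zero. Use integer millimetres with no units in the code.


translate([157, 246, 0]) cube([1032, 289, 196]);
translate([157, 535, 196]) cube([1032, 289, 196]);
translate([157, 824, 392]) cube([1032, 289, 196]);
translate([157, 1113, 588]) cube([1032, 289, 196]);
translate([157, 1402, 784]) cube([1032, 289, 196]);
translate([157, 1691, 980]) cube([1032, 289, 196]);
translate([157, 1980, 1176]) cube([1032, 289, 196]);
translate([157, 2269, 1372]) cube([1032, 289, 196]);
translate([157, 2558, 1568]) cube([1032, 289, 196]);


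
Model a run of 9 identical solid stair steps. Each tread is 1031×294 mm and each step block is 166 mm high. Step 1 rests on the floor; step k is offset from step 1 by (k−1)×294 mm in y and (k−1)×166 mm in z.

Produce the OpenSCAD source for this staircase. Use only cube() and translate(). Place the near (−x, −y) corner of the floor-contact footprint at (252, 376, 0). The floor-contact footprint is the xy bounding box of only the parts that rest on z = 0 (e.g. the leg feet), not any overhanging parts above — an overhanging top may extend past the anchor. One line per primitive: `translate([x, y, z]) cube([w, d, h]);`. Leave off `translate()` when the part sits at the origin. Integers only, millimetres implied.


translate([252, 376, 0]) cube([1031, 294, 166]);
translate([252, 670, 166]) cube([1031, 294, 166]);
translate([252, 964, 332]) cube([1031, 294, 166]);
translate([252, 1258, 498]) cube([1031, 294, 166]);
translate([252, 1552, 664]) cube([1031, 294, 166]);
translate([252, 1846, 830]) cube([1031, 294, 166]);
translate([252, 2140, 996]) cube([1031, 294, 166]);
translate([252, 2434, 1162]) cube([1031, 294, 166]);
translate([252, 2728, 1328]) cube([1031, 294, 166]);


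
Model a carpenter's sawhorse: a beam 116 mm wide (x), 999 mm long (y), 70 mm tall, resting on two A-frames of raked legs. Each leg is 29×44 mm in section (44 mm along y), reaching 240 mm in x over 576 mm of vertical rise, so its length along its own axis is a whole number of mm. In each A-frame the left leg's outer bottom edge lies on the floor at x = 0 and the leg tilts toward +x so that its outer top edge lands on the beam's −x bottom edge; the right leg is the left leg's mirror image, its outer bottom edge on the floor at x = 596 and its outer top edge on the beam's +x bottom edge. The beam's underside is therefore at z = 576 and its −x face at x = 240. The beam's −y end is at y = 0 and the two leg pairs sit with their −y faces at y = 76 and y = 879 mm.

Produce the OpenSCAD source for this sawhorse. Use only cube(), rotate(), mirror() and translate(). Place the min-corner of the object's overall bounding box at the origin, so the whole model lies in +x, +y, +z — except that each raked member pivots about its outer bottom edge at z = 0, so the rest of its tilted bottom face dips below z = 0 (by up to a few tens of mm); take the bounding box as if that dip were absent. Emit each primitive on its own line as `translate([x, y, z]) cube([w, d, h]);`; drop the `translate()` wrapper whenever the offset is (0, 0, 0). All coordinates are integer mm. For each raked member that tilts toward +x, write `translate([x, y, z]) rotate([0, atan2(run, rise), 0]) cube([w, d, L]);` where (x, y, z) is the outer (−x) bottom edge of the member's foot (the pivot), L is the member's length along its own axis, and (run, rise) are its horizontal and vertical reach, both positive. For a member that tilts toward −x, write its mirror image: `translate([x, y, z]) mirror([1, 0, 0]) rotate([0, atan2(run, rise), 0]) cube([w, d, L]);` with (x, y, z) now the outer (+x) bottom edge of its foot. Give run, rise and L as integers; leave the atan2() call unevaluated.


// leg length = √(240² + 576²) = 624
// right-leg outer foot x = 2·240 + 116 = 596
// beam min-corner = (240, 0, 576)
translate([240, 0, 576]) cube([116, 999, 70]);
translate([0, 76, 0]) rotate([0, atan2(240, 576), 0]) cube([29, 44, 624]);
translate([596, 76, 0]) mirror([1, 0, 0]) rotate([0, atan2(240, 576), 0]) cube([29, 44, 624]);
translate([0, 879, 0]) rotate([0, atan2(240, 576), 0]) cube([29, 44, 624]);
translate([596, 879, 0]) mirror([1, 0, 0]) rotate([0, atan2(240, 576), 0]) cube([29, 44, 624]);
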